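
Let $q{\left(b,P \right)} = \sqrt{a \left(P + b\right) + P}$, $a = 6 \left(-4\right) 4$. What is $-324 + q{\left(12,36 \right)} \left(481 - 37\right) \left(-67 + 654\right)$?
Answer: $-324 + 1563768 i \sqrt{127} \approx -324.0 + 1.7623 \cdot 10^{7} i$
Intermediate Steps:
$a = -96$ ($a = \left(-24\right) 4 = -96$)
$q{\left(b,P \right)} = \sqrt{- 96 b - 95 P}$ ($q{\left(b,P \right)} = \sqrt{- 96 \left(P + b\right) + P} = \sqrt{\left(- 96 P - 96 b\right) + P} = \sqrt{- 96 b - 95 P}$)
$-324 + q{\left(12,36 \right)} \left(481 - 37\right) \left(-67 + 654\right) = -324 + \sqrt{\left(-96\right) 12 - 3420} \left(481 - 37\right) \left(-67 + 654\right) = -324 + \sqrt{-1152 - 3420} \cdot 444 \cdot 587 = -324 + \sqrt{-4572} \cdot 260628 = -324 + 6 i \sqrt{127} \cdot 260628 = -324 + 1563768 i \sqrt{127}$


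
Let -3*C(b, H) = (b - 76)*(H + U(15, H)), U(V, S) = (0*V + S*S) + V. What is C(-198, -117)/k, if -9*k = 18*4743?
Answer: -620473/4743 ≈ -130.82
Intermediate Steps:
U(V, S) = V + S**2 (U(V, S) = (0 + S**2) + V = S**2 + V = V + S**2)
k = -9486 (k = -2*4743 = -1/9*85374 = -9486)
C(b, H) = -(-76 + b)*(15 + H + H**2)/3 (C(b, H) = -(b - 76)*(H + (15 + H**2))/3 = -(-76 + b)*(15 + H + H**2)/3)
C(-198, -117)/k = (380 + (76/3)*(-117) + (76/3)*(-117)**2 - 1/3*(-117)*(-198) - 1/3*(-198)*(15 + (-117)**2))/(-9486) = (380 - 2964 + (76/3)*13689 - 7722 - 1/3*(-198)*(15 + 13689))*(-1/9486) = (380 - 2964 + 346788 - 7722 - 1/3*(-198)*13704)*(-1/9486) = (380 - 2964 + 346788 - 7722 + 904464)*(-1/9486) = 1240946*(-1/9486) = -620473/4743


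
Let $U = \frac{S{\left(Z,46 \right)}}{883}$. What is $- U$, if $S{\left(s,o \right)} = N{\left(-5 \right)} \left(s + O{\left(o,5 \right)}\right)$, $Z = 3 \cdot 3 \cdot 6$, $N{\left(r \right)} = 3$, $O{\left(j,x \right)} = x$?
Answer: $- \frac{177}{883} \approx -0.20045$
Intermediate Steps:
$Z = 54$ ($Z = 9 \cdot 6 = 54$)
$S{\left(s,o \right)} = 15 + 3 s$ ($S{\left(s,o \right)} = 3 \left(s + 5\right) = 3 \left(5 + s\right) = 15 + 3 s$)
$U = \frac{177}{883}$ ($U = \frac{15 + 3 \cdot 54}{883} = \left(15 + 162\right) \frac{1}{883} = 177 \cdot \frac{1}{883} = \frac{177}{883} \approx 0.20045$)
$- U = \left(-1\right) \frac{177}{883} = - \frac{177}{883}$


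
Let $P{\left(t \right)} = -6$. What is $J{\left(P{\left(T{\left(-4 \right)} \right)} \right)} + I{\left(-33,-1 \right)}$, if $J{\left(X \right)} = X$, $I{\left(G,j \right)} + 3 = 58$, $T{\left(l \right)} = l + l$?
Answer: $49$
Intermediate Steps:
$T{\left(l \right)} = 2 l$
$I{\left(G,j \right)} = 55$ ($I{\left(G,j \right)} = -3 + 58 = 55$)
$J{\left(P{\left(T{\left(-4 \right)} \right)} \right)} + I{\left(-33,-1 \right)} = -6 + 55 = 49$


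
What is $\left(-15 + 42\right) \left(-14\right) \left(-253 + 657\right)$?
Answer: $-152712$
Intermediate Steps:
$\left(-15 + 42\right) \left(-14\right) \left(-253 + 657\right) = 27 \left(-14\right) 404 = \left(-378\right) 404 = -152712$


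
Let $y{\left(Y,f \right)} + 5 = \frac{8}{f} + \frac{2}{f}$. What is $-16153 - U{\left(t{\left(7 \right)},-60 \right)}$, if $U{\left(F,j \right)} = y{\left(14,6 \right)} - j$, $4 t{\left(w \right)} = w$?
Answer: $- \frac{48629}{3} \approx -16210.0$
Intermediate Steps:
$t{\left(w \right)} = \frac{w}{4}$
$y{\left(Y,f \right)} = -5 + \frac{10}{f}$ ($y{\left(Y,f \right)} = -5 + \left(\frac{8}{f} + \frac{2}{f}\right) = -5 + \frac{10}{f}$)
$U{\left(F,j \right)} = - \frac{10}{3} - j$ ($U{\left(F,j \right)} = \left(-5 + \frac{10}{6}\right) - j = \left(-5 + 10 \cdot \frac{1}{6}\right) - j = \left(-5 + \frac{5}{3}\right) - j = - \frac{10}{3} - j$)
$-16153 - U{\left(t{\left(7 \right)},-60 \right)} = -16153 - \left(- \frac{10}{3} - -60\right) = -16153 - \left(- \frac{10}{3} + 60\right) = -16153 - \frac{170}{3} = - \frac{48629}{3}$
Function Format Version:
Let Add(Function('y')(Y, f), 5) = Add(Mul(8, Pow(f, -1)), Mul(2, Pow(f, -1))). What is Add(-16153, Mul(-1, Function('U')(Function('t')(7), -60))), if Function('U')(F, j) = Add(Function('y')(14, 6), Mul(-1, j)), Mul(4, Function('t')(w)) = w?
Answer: Rational(-48629, 3) ≈ -16210.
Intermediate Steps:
Function('t')(w) = Mul(Rational(1, 4), w)
Function('y')(Y, f) = Add(-5, Mul(10, Pow(f, -1))) (Function('y')(Y, f) = Add(-5, Add(Mul(8, Pow(f, -1)), Mul(2, Pow(f, -1)))) = Add(-5, Mul(10, Pow(f, -1))))
Function('U')(F, j) = Add(Rational(-10, 3), Mul(-1, j)) (Function('U')(F, j) = Add(Add(-5, Mul(10, Pow(6, -1))), Mul(-1, j)) = Add(Add(-5, Mul(10, Rational(1, 6))), Mul(-1, j)) = Add(Add(-5, Rational(5, 3)), Mul(-1, j)) = Add(Rational(-10, 3), Mul(-1, j)))
Add(-16153, Mul(-1, Function('U')(Function('t')(7), -60))) = Add(-16153, Mul(-1, Add(Rational(-10, 3), Mul(-1, -60)))) = Add(-16153, Mul(-1, Add(Rational(-10, 3), 60))) = Add(-16153, Mul(-1, Rational(170, 3))) = Add(-16153, Rational(-170, 3)) = Rational(-48629, 3)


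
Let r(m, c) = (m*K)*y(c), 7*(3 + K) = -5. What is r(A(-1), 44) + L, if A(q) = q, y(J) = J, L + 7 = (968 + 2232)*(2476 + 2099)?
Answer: 102481095/7 ≈ 1.4640e+7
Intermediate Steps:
K = -26/7 (K = -3 + (⅐)*(-5) = -3 - 5/7 = -26/7 ≈ -3.7143)
L = 14639993 (L = -7 + (968 + 2232)*(2476 + 2099) = -7 + 3200*4575 = -7 + 14640000 = 14639993)
r(m, c) = -26*c*m/7 (r(m, c) = (m*(-26/7))*c = (-26*m/7)*c = -26*c*m/7)
r(A(-1), 44) + L = -26/7*44*(-1) + 14639993 = 1144/7 + 14639993 = 102481095/7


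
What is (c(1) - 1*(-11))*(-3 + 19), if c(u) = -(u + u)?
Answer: 144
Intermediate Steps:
c(u) = -2*u
(c(1) - 1*(-11))*(-3 + 19) = (-2*1 - 1*(-11))*(-3 + 19) = (-2 + 11)*16 = 9*16 = 144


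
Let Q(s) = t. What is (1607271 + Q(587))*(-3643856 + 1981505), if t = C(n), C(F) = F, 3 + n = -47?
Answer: -2671765436571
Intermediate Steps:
n = -50 (n = -3 - 47 = -50)
t = -50
Q(s) = -50
(1607271 + Q(587))*(-3643856 + 1981505) = (1607271 - 50)*(-3643856 + 1981505) = 1607221*(-1662351) = -2671765436571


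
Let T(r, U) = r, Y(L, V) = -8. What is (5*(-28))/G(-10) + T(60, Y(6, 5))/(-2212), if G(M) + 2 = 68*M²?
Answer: -89695/1879647 ≈ -0.047719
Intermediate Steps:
G(M) = -2 + 68*M²
(5*(-28))/G(-10) + T(60, Y(6, 5))/(-2212) = (5*(-28))/(-2 + 68*(-10)²) + 60/(-2212) = -140/(-2 + 68*100) + 60*(-1/2212) = -140/(-2 + 6800) - 15/553 = -140/6798 - 15/553 = -140*1/6798 - 15/553 = -70/3399 - 15/553 = -89695/1879647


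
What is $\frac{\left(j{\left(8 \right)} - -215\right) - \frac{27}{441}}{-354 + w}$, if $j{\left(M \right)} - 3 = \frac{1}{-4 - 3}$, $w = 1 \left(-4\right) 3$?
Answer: $- \frac{5336}{8967} \approx -0.59507$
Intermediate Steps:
$w = -12$ ($w = \left(-4\right) 3 = -12$)
$j{\left(M \right)} = \frac{20}{7}$ ($j{\left(M \right)} = 3 + \frac{1}{-4 - 3} = 3 + \frac{1}{-7} = 3 - \frac{1}{7} = \frac{20}{7}$)
$\frac{\left(j{\left(8 \right)} - -215\right) - \frac{27}{441}}{-354 + w} = \frac{\left(\frac{20}{7} - -215\right) - \frac{27}{441}}{-354 - 12} = \frac{\left(\frac{20}{7} + 215\right) - \frac{3}{49}}{-366} = \left(\frac{1525}{7} - \frac{3}{49}\right) \left(- \frac{1}{366}\right) = \frac{10672}{49} \left(- \frac{1}{366}\right) = - \frac{5336}{8967}$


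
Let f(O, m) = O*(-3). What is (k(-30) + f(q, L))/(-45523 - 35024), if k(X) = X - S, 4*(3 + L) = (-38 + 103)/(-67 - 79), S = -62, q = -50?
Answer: -182/80547 ≈ -0.0022595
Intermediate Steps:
L = -1817/584 (L = -3 + ((-38 + 103)/(-67 - 79))/4 = -3 + (65/(-146))/4 = -3 + (65*(-1/146))/4 = -3 + (¼)*(-65/146) = -3 - 65/584 = -1817/584 ≈ -3.1113)
f(O, m) = -3*O
k(X) = 62 + X (k(X) = X - 1*(-62) = X + 62 = 62 + X)
(k(-30) + f(q, L))/(-45523 - 35024) = ((62 - 30) - 3*(-50))/(-45523 - 35024) = (32 + 150)/(-80547) = 182*(-1/80547) = -182/80547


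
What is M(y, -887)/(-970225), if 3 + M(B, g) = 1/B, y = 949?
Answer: 2846/920743525 ≈ 3.0910e-6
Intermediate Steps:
M(B, g) = -3 + 1/B
M(y, -887)/(-970225) = (-3 + 1/949)/(-970225) = (-3 + 1/949)*(-1/970225) = -2846/949*(-1/970225) = 2846/920743525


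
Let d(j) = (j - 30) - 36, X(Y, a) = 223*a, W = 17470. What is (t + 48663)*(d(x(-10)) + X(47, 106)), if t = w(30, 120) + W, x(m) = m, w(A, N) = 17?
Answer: 1558626300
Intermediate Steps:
d(j) = -66 + j (d(j) = (-30 + j) - 36 = -66 + j)
t = 17487 (t = 17 + 17470 = 17487)
(t + 48663)*(d(x(-10)) + X(47, 106)) = (17487 + 48663)*((-66 - 10) + 223*106) = 66150*(-76 + 23638) = 66150*23562 = 1558626300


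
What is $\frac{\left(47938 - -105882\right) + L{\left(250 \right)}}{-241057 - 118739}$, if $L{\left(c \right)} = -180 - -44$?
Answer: $- \frac{12807}{29983} \approx -0.42714$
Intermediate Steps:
$L{\left(c \right)} = -136$ ($L{\left(c \right)} = -180 + 44 = -136$)
$\frac{\left(47938 - -105882\right) + L{\left(250 \right)}}{-241057 - 118739} = \frac{\left(47938 - -105882\right) - 136}{-241057 - 118739} = \frac{\left(47938 + 105882\right) - 136}{-359796} = \left(153820 - 136\right) \left(- \frac{1}{359796}\right) = 153684 \left(- \frac{1}{359796}\right) = - \frac{12807}{29983}$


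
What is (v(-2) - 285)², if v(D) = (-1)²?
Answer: 80656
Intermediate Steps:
v(D) = 1
(v(-2) - 285)² = (1 - 285)² = (-284)² = 80656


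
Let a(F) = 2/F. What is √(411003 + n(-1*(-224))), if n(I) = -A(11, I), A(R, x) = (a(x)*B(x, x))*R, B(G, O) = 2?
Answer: √322226198/28 ≈ 641.09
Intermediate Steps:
A(R, x) = 4*R/x (A(R, x) = ((2/x)*2)*R = (4/x)*R = 4*R/x)
n(I) = -44/I (n(I) = -4*11/I = -44/I)
√(411003 + n(-1*(-224))) = √(411003 - 44/((-1*(-224)))) = √(411003 - 44/224) = √(411003 - 44*1/224) = √(411003 - 11/56) = √(23016157/56) = √322226198/28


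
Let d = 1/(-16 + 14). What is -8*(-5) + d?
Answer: 79/2 ≈ 39.500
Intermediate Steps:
d = -½ (d = 1/(-2) = -½ ≈ -0.50000)
-8*(-5) + d = -8*(-5) - ½ = 40 - ½ = 79/2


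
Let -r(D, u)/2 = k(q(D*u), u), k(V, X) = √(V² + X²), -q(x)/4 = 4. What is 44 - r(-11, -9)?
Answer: 44 + 2*√337 ≈ 80.715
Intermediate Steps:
q(x) = -16 (q(x) = -4*4 = -16)
r(D, u) = -2*√(256 + u²) (r(D, u) = -2*√((-16)² + u²) = -2*√(256 + u²))
44 - r(-11, -9) = 44 - (-2)*√(256 + (-9)²) = 44 - (-2)*√(256 + 81) = 44 - (-2)*√337 = 44 + 2*√337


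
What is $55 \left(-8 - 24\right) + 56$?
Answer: $-1704$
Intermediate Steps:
$55 \left(-8 - 24\right) + 56 = 55 \left(-32\right) + 56 = -1760 + 56 = -1704$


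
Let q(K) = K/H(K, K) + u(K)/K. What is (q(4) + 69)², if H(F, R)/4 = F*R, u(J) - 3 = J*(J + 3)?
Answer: 1510441/256 ≈ 5900.2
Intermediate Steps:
u(J) = 3 + J*(3 + J) (u(J) = 3 + J*(J + 3) = 3 + J*(3 + J))
H(F, R) = 4*F*R (H(F, R) = 4*(F*R) = 4*F*R)
q(K) = 1/(4*K) + (3 + K² + 3*K)/K (q(K) = K/((4*K*K)) + (3 + K² + 3*K)/K = K/((4*K²)) + (3 + K² + 3*K)/K = K*(1/(4*K²)) + (3 + K² + 3*K)/K = 1/(4*K) + (3 + K² + 3*K)/K)
(q(4) + 69)² = ((3 + 4 + (13/4)/4) + 69)² = ((3 + 4 + (13/4)*(¼)) + 69)² = ((3 + 4 + 13/16) + 69)² = (125/16 + 69)² = (1229/16)² = 1510441/256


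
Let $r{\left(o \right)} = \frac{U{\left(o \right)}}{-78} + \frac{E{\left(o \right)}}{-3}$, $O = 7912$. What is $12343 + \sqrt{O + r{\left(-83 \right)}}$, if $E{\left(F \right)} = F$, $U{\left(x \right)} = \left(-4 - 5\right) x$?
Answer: $12343 + \frac{\sqrt{48246666}}{78} \approx 12432.0$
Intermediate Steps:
$U{\left(x \right)} = - 9 x$
$r{\left(o \right)} = - \frac{17 o}{78}$ ($r{\left(o \right)} = \frac{\left(-9\right) o}{-78} + \frac{o}{-3} = - 9 o \left(- \frac{1}{78}\right) + o \left(- \frac{1}{3}\right) = \frac{3 o}{26} - \frac{o}{3} = - \frac{17 o}{78}$)
$12343 + \sqrt{O + r{\left(-83 \right)}} = 12343 + \sqrt{7912 - - \frac{1411}{78}} = 12343 + \sqrt{7912 + \frac{1411}{78}} = 12343 + \sqrt{\frac{618547}{78}} = 12343 + \frac{\sqrt{48246666}}{78}$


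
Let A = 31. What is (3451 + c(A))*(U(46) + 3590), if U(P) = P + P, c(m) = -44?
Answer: 12544574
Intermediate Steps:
U(P) = 2*P
(3451 + c(A))*(U(46) + 3590) = (3451 - 44)*(2*46 + 3590) = 3407*(92 + 3590) = 3407*3682 = 12544574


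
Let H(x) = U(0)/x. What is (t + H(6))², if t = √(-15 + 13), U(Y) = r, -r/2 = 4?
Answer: (-4 + 3*I*√2)²/9 ≈ -0.22222 - 3.7712*I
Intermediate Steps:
r = -8 (r = -2*4 = -8)
U(Y) = -8
H(x) = -8/x
t = I*√2 (t = √(-2) = I*√2 ≈ 1.4142*I)
(t + H(6))² = (I*√2 - 8/6)² = (I*√2 - 8*⅙)² = (I*√2 - 4/3)² = (-4/3 + I*√2)²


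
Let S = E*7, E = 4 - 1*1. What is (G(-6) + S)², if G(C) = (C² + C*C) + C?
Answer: 7569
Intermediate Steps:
E = 3 (E = 4 - 1 = 3)
G(C) = C + 2*C² (G(C) = (C² + C²) + C = 2*C² + C = C + 2*C²)
S = 21 (S = 3*7 = 21)
(G(-6) + S)² = (-6*(1 + 2*(-6)) + 21)² = (-6*(1 - 12) + 21)² = (-6*(-11) + 21)² = (66 + 21)² = 87² = 7569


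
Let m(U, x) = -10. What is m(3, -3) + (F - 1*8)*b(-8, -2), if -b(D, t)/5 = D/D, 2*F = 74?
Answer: -155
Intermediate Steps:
F = 37 (F = (½)*74 = 37)
b(D, t) = -5 (b(D, t) = -5*D/D = -5*1 = -5)
m(3, -3) + (F - 1*8)*b(-8, -2) = -10 + (37 - 1*8)*(-5) = -10 + (37 - 8)*(-5) = -10 + 29*(-5) = -10 - 145 = -155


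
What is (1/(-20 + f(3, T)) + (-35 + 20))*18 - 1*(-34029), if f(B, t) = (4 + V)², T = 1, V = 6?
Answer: 1350369/40 ≈ 33759.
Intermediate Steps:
f(B, t) = 100 (f(B, t) = (4 + 6)² = 10² = 100)
(1/(-20 + f(3, T)) + (-35 + 20))*18 - 1*(-34029) = (1/(-20 + 100) + (-35 + 20))*18 - 1*(-34029) = (1/80 - 15)*18 + 34029 = -1199/80*18 + 34029 = -10791/40 + 34029 = 1350369/40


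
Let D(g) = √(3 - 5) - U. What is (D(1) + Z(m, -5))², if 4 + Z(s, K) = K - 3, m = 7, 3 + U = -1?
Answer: (8 - I*√2)² ≈ 62.0 - 22.627*I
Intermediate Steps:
U = -4 (U = -3 - 1 = -4)
Z(s, K) = -7 + K (Z(s, K) = -4 + (K - 3) = -4 + (-3 + K) = -7 + K)
D(g) = 4 + I*√2 (D(g) = √(3 - 5) - 1*(-4) = √(-2) + 4 = I*√2 + 4 = 4 + I*√2)
(D(1) + Z(m, -5))² = ((4 + I*√2) + (-7 - 5))² = ((4 + I*√2) - 12)² = (-8 + I*√2)²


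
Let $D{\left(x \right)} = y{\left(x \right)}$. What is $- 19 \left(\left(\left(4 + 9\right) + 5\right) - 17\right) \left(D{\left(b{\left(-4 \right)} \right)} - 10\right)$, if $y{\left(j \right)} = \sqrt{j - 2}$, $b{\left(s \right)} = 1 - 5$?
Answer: $190 - 19 i \sqrt{6} \approx 190.0 - 46.54 i$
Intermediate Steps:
$b{\left(s \right)} = -4$
$y{\left(j \right)} = \sqrt{-2 + j}$
$D{\left(x \right)} = \sqrt{-2 + x}$
$- 19 \left(\left(\left(4 + 9\right) + 5\right) - 17\right) \left(D{\left(b{\left(-4 \right)} \right)} - 10\right) = - 19 \left(\left(\left(4 + 9\right) + 5\right) - 17\right) \left(\sqrt{-2 - 4} - 10\right) = - 19 \left(\left(13 + 5\right) - 17\right) \left(\sqrt{-6} - 10\right) = - 19 \left(18 - 17\right) \left(i \sqrt{6} - 10\right) = - 19 \cdot 1 \left(-10 + i \sqrt{6}\right) = - 19 \left(-10 + i \sqrt{6}\right) = 190 - 19 i \sqrt{6}$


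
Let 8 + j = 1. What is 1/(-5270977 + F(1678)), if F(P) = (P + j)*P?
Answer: -1/2467039 ≈ -4.0534e-7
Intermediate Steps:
j = -7 (j = -8 + 1 = -7)
F(P) = P*(-7 + P) (F(P) = (P - 7)*P = (-7 + P)*P = P*(-7 + P))
1/(-5270977 + F(1678)) = 1/(-5270977 + 1678*(-7 + 1678)) = 1/(-5270977 + 1678*1671) = 1/(-5270977 + 2803938) = 1/(-2467039) = -1/2467039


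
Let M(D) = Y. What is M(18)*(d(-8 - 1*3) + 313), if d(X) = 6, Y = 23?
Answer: 7337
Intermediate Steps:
M(D) = 23
M(18)*(d(-8 - 1*3) + 313) = 23*(6 + 313) = 23*319 = 7337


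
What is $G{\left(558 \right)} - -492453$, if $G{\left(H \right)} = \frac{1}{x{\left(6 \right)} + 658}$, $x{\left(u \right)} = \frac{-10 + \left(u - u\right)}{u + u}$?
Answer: $\frac{1941742185}{3943} \approx 4.9245 \cdot 10^{5}$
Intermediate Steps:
$x{\left(u \right)} = - \frac{5}{u}$ ($x{\left(u \right)} = \frac{-10 + 0}{2 u} = - 10 \frac{1}{2 u} = - \frac{5}{u}$)
$G{\left(H \right)} = \frac{6}{3943}$ ($G{\left(H \right)} = \frac{1}{- \frac{5}{6} + 658} = \frac{1}{\frac{3943}{6}} = \frac{6}{3943}$)
$G{\left(558 \right)} - -492453 = \frac{6}{3943} - -492453 = \frac{6}{3943} + 492453 = \frac{1941742185}{3943}$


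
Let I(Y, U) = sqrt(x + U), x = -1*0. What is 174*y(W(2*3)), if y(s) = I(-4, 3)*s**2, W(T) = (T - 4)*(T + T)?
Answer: 100224*sqrt(3) ≈ 1.7359e+5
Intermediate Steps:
x = 0
W(T) = 2*T*(-4 + T) (W(T) = (-4 + T)*(2*T) = 2*T*(-4 + T))
I(Y, U) = sqrt(U) (I(Y, U) = sqrt(0 + U) = sqrt(U))
y(s) = sqrt(3)*s**2
174*y(W(2*3)) = 174*(sqrt(3)*(2*(2*3)*(-4 + 2*3))**2) = 174*(sqrt(3)*(2*6*(-4 + 6))**2) = 174*(sqrt(3)*(2*6*2)**2) = 174*(sqrt(3)*24**2) = 174*(sqrt(3)*576) = 174*(576*sqrt(3)) = 100224*sqrt(3)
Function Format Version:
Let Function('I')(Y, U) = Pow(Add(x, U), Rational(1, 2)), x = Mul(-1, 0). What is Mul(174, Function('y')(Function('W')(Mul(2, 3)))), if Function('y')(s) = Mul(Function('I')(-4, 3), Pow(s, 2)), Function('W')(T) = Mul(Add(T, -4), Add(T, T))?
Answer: Mul(100224, Pow(3, Rational(1, 2))) ≈ 1.7359e+5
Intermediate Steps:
x = 0
Function('W')(T) = Mul(2, T, Add(-4, T)) (Function('W')(T) = Mul(Add(-4, T), Mul(2, T)) = Mul(2, T, Add(-4, T)))
Function('I')(Y, U) = Pow(U, Rational(1, 2)) (Function('I')(Y, U) = Pow(Add(0, U), Rational(1, 2)) = Pow(U, Rational(1, 2)))
Function('y')(s) = Mul(Pow(3, Rational(1, 2)), Pow(s, 2))
Mul(174, Function('y')(Function('W')(Mul(2, 3)))) = Mul(174, Mul(Pow(3, Rational(1, 2)), Pow(Mul(2, Mul(2, 3), Add(-4, Mul(2, 3))), 2))) = Mul(174, Mul(Pow(3, Rational(1, 2)), Pow(Mul(2, 6, Add(-4, 6)), 2))) = Mul(174, Mul(Pow(3, Rational(1, 2)), Pow(Mul(2, 6, 2), 2))) = Mul(174, Mul(Pow(3, Rational(1, 2)), Pow(24, 2))) = Mul(174, Mul(Pow(3, Rational(1, 2)), 576)) = Mul(174, Mul(576, Pow(3, Rational(1, 2)))) = Mul(100224, Pow(3, Rational(1, 2)))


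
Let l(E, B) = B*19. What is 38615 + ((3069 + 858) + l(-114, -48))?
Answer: 41630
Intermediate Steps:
l(E, B) = 19*B
38615 + ((3069 + 858) + l(-114, -48)) = 38615 + ((3069 + 858) + 19*(-48)) = 38615 + (3927 - 912) = 38615 + 3015 = 41630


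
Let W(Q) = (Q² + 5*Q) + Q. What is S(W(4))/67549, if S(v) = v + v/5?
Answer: 48/67549 ≈ 0.00071060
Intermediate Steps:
W(Q) = Q² + 6*Q
S(v) = 6*v/5 (S(v) = v + v*(⅕) = v + v/5 = 6*v/5)
S(W(4))/67549 = (6*(4*(6 + 4))/5)/67549 = (6*(4*10)/5)*(1/67549) = ((6/5)*40)*(1/67549) = 48*(1/67549) = 48/67549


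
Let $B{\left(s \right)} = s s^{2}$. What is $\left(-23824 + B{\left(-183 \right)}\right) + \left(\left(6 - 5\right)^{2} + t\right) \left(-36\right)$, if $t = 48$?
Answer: $-6154075$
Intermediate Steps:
$B{\left(s \right)} = s^{3}$
$\left(-23824 + B{\left(-183 \right)}\right) + \left(\left(6 - 5\right)^{2} + t\right) \left(-36\right) = \left(-23824 + \left(-183\right)^{3}\right) + \left(\left(6 - 5\right)^{2} + 48\right) \left(-36\right) = \left(-23824 - 6128487\right) + \left(1^{2} + 48\right) \left(-36\right) = -6152311 + \left(1 + 48\right) \left(-36\right) = -6152311 + 49 \left(-36\right) = -6152311 - 1764 = -6154075$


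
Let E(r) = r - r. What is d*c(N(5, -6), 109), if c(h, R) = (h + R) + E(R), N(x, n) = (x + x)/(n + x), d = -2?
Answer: -198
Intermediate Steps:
E(r) = 0
N(x, n) = 2*x/(n + x) (N(x, n) = (2*x)/(n + x) = 2*x/(n + x))
c(h, R) = R + h (c(h, R) = (h + R) + 0 = (R + h) + 0 = R + h)
d*c(N(5, -6), 109) = -2*(109 + 2*5/(-6 + 5)) = -2*(109 + 2*5/(-1)) = -2*(109 + 2*5*(-1)) = -2*(109 - 10) = -2*99 = -198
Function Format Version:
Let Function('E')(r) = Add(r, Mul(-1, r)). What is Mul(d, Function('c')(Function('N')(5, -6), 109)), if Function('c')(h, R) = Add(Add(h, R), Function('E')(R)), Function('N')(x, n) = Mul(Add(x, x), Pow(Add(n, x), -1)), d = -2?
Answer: -198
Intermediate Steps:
Function('E')(r) = 0
Function('N')(x, n) = Mul(2, x, Pow(Add(n, x), -1)) (Function('N')(x, n) = Mul(Mul(2, x), Pow(Add(n, x), -1)) = Mul(2, x, Pow(Add(n, x), -1)))
Function('c')(h, R) = Add(R, h) (Function('c')(h, R) = Add(Add(h, R), 0) = Add(Add(R, h), 0) = Add(R, h))
Mul(d, Function('c')(Function('N')(5, -6), 109)) = Mul(-2, Add(109, Mul(2, 5, Pow(Add(-6, 5), -1)))) = Mul(-2, Add(109, Mul(2, 5, Pow(-1, -1)))) = Mul(-2, Add(109, Mul(2, 5, -1))) = Mul(-2, Add(109, -10)) = Mul(-2, 99) = -198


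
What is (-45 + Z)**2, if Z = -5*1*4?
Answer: 4225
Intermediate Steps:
Z = -20 (Z = -5*4 = -20)
(-45 + Z)**2 = (-45 - 20)**2 = (-65)**2 = 4225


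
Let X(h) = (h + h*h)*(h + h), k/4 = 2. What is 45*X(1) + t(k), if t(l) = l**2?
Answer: 244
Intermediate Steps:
k = 8 (k = 4*2 = 8)
X(h) = 2*h*(h + h**2) (X(h) = (h + h**2)*(2*h) = 2*h*(h + h**2))
45*X(1) + t(k) = 45*(2*1**2*(1 + 1)) + 8**2 = 45*(2*1*2) + 64 = 45*4 + 64 = 180 + 64 = 244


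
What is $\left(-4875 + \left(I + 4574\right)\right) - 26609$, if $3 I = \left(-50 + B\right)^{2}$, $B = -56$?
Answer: $- \frac{69494}{3} \approx -23165.0$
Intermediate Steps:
$I = \frac{11236}{3}$ ($I = \frac{\left(-50 - 56\right)^{2}}{3} = \frac{\left(-106\right)^{2}}{3} = \frac{1}{3} \cdot 11236 = \frac{11236}{3} \approx 3745.3$)
$\left(-4875 + \left(I + 4574\right)\right) - 26609 = \left(-4875 + \left(\frac{11236}{3} + 4574\right)\right) - 26609 = \left(-4875 + \frac{24958}{3}\right) - 26609 = \frac{10333}{3} - 26609 = - \frac{69494}{3}$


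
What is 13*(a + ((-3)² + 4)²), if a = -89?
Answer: 1040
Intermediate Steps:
13*(a + ((-3)² + 4)²) = 13*(-89 + ((-3)² + 4)²) = 13*(-89 + (9 + 4)²) = 13*(-89 + 13²) = 13*(-89 + 169) = 13*80 = 1040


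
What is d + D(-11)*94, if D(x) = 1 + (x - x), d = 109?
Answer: 203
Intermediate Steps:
D(x) = 1 (D(x) = 1 + 0 = 1)
d + D(-11)*94 = 109 + 1*94 = 109 + 94 = 203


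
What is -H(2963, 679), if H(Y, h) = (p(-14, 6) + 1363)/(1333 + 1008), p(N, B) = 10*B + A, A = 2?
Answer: -1425/2341 ≈ -0.60871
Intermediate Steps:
p(N, B) = 2 + 10*B (p(N, B) = 10*B + 2 = 2 + 10*B)
H(Y, h) = 1425/2341 (H(Y, h) = ((2 + 10*6) + 1363)/(1333 + 1008) = ((2 + 60) + 1363)/2341 = (62 + 1363)*(1/2341) = 1425*(1/2341) = 1425/2341)
-H(2963, 679) = -1*1425/2341 = -1425/2341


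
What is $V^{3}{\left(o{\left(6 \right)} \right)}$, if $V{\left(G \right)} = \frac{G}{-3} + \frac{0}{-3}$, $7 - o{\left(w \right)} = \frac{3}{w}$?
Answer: $- \frac{2197}{216} \approx -10.171$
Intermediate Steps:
$o{\left(w \right)} = 7 - \frac{3}{w}$
$V{\left(G \right)} = - \frac{G}{3}$ ($V{\left(G \right)} = G \left(- \frac{1}{3}\right) + 0 \left(- \frac{1}{3}\right) = - \frac{G}{3} + 0 = - \frac{G}{3}$)
$V^{3}{\left(o{\left(6 \right)} \right)} = \left(- \frac{7 - \frac{3}{6}}{3}\right)^{3} = \left(- \frac{7 - \frac{1}{2}}{3}\right)^{3} = \left(\left(- \frac{1}{3}\right) \frac{13}{2}\right)^{3} = \left(- \frac{13}{6}\right)^{3} = - \frac{2197}{216}$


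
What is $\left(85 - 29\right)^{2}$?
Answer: $3136$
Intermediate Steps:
$\left(85 - 29\right)^{2} = 56^{2} = 3136$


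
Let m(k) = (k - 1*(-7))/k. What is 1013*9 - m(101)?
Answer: 920709/101 ≈ 9115.9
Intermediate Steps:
m(k) = (7 + k)/k (m(k) = (k + 7)/k = (7 + k)/k)
1013*9 - m(101) = 1013*9 - (7 + 101)/101 = 9117 - 108/101 = 920709/101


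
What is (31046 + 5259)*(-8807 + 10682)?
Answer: 68071875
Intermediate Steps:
(31046 + 5259)*(-8807 + 10682) = 36305*1875 = 68071875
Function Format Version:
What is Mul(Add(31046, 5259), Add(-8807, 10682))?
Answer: 68071875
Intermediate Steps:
Mul(Add(31046, 5259), Add(-8807, 10682)) = Mul(36305, 1875) = 68071875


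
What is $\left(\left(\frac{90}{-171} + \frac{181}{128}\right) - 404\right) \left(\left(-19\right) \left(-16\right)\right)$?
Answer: $- \frac{980369}{8} \approx -1.2255 \cdot 10^{5}$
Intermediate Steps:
$\left(\left(\frac{90}{-171} + \frac{181}{128}\right) - 404\right) \left(\left(-19\right) \left(-16\right)\right) = \left(\left(90 \left(- \frac{1}{171}\right) + 181 \cdot \frac{1}{128}\right) - 404\right) 304 = \left(\left(- \frac{10}{19} + \frac{181}{128}\right) - 404\right) 304 = \left(\frac{2159}{2432} - 404\right) 304 = \left(- \frac{980369}{2432}\right) 304 = - \frac{980369}{8}$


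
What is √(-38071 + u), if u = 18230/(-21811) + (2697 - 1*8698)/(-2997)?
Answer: 2*I*√502065764766706823/7263063 ≈ 195.11*I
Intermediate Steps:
u = 76252501/65367567 (u = 18230*(-1/21811) + (2697 - 8698)*(-1/2997) = -18230/21811 - 6001*(-1/2997) = -18230/21811 + 6001/2997 = 76252501/65367567 ≈ 1.1665)
√(-38071 + u) = √(-38071 + 76252501/65367567) = √(-2488532390756/65367567) = 2*I*√502065764766706823/7263063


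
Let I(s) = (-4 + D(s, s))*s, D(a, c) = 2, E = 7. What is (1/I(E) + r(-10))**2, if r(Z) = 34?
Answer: 225625/196 ≈ 1151.1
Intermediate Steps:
I(s) = -2*s (I(s) = (-4 + 2)*s = -2*s)
(1/I(E) + r(-10))**2 = (1/(-2*7) + 34)**2 = (1/(-14) + 34)**2 = (-1/14 + 34)**2 = (475/14)**2 = 225625/196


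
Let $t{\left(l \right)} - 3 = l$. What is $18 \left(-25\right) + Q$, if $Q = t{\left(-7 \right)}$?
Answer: $-454$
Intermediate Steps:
$t{\left(l \right)} = 3 + l$
$Q = -4$ ($Q = 3 - 7 = -4$)
$18 \left(-25\right) + Q = 18 \left(-25\right) - 4 = -450 - 4 = -454$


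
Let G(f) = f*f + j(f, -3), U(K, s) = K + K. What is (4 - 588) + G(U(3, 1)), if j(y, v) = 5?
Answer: -543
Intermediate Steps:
U(K, s) = 2*K
G(f) = 5 + f**2 (G(f) = f*f + 5 = f**2 + 5 = 5 + f**2)
(4 - 588) + G(U(3, 1)) = (4 - 588) + (5 + (2*3)**2) = -584 + (5 + 6**2) = -584 + (5 + 36) = -584 + 41 = -543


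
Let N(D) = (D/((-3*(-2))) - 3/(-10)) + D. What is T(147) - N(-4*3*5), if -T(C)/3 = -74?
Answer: 2917/10 ≈ 291.70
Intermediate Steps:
T(C) = 222 (T(C) = -3*(-74) = 222)
N(D) = 3/10 + 7*D/6 (N(D) = (D/6 - 3*(-1/10)) + D = (D*(1/6) + 3/10) + D = (D/6 + 3/10) + D = (3/10 + D/6) + D = 3/10 + 7*D/6)
T(147) - N(-4*3*5) = 222 - (3/10 + 7*(-4*3*5)/6) = 222 - (3/10 + 7*(-12*5)/6) = 222 - (3/10 + (7/6)*(-60)) = 222 - (3/10 - 70) = 222 - 1*(-697/10) = 222 + 697/10 = 2917/10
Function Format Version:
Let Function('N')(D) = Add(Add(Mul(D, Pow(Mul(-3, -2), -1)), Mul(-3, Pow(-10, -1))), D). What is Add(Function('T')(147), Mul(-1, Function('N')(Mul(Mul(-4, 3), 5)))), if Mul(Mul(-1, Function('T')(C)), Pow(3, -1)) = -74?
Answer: Rational(2917, 10) ≈ 291.70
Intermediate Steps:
Function('T')(C) = 222 (Function('T')(C) = Mul(-3, -74) = 222)
Function('N')(D) = Add(Rational(3, 10), Mul(Rational(7, 6), D)) (Function('N')(D) = Add(Add(Mul(D, Pow(6, -1)), Mul(-3, Rational(-1, 10))), D) = Add(Add(Mul(D, Rational(1, 6)), Rational(3, 10)), D) = Add(Add(Mul(Rational(1, 6), D), Rational(3, 10)), D) = Add(Add(Rational(3, 10), Mul(Rational(1, 6), D)), D) = Add(Rational(3, 10), Mul(Rational(7, 6), D)))
Add(Function('T')(147), Mul(-1, Function('N')(Mul(Mul(-4, 3), 5)))) = Add(222, Mul(-1, Add(Rational(3, 10), Mul(Rational(7, 6), Mul(Mul(-4, 3), 5))))) = Add(222, Mul(-1, Add(Rational(3, 10), Mul(Rational(7, 6), Mul(-12, 5))))) = Add(222, Mul(-1, Add(Rational(3, 10), Mul(Rational(7, 6), -60)))) = Add(222, Mul(-1, Add(Rational(3, 10), -70))) = Add(222, Mul(-1, Rational(-697, 10))) = Add(222, Rational(697, 10)) = Rational(2917, 10)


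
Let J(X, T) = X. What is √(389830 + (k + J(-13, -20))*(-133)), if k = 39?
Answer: 2*√96593 ≈ 621.59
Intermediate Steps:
√(389830 + (k + J(-13, -20))*(-133)) = √(389830 + (39 - 13)*(-133)) = √(389830 + 26*(-133)) = √(389830 - 3458) = √386372 = 2*√96593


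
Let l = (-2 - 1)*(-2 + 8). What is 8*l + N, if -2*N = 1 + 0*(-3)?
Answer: -289/2 ≈ -144.50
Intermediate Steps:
N = -½ (N = -(1 + 0*(-3))/2 = -(1 + 0)/2 = -½*1 = -½ ≈ -0.50000)
l = -18 (l = -3*6 = -18)
8*l + N = 8*(-18) - ½ = -144 - ½ = -289/2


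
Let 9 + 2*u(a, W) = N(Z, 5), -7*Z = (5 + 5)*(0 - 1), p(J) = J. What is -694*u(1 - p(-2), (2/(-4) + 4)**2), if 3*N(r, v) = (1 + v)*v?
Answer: -347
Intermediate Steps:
Z = 10/7 (Z = -(5 + 5)*(0 - 1)/7 = -10*(-1)/7 = -1/7*(-10) = 10/7 ≈ 1.4286)
N(r, v) = v*(1 + v)/3 (N(r, v) = ((1 + v)*v)/3 = (v*(1 + v))/3 = v*(1 + v)/3)
u(a, W) = 1/2 (u(a, W) = -9/2 + ((1/3)*5*(1 + 5))/2 = -9/2 + ((1/3)*5*6)/2 = -9/2 + (1/2)*10 = -9/2 + 5 = 1/2)
-694*u(1 - p(-2), (2/(-4) + 4)**2) = -694*1/2 = -347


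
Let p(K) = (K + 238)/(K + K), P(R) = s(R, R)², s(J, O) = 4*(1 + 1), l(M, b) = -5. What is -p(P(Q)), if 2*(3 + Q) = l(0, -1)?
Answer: -151/64 ≈ -2.3594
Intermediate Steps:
Q = -11/2 (Q = -3 + (½)*(-5) = -3 - 5/2 = -11/2 ≈ -5.5000)
s(J, O) = 8 (s(J, O) = 4*2 = 8)
P(R) = 64 (P(R) = 8² = 64)
p(K) = (238 + K)/(2*K) (p(K) = (238 + K)/((2*K)) = (238 + K)*(1/(2*K)) = (238 + K)/(2*K))
-p(P(Q)) = -(238 + 64)/(2*64) = -302/(2*64) = -1*151/64 = -151/64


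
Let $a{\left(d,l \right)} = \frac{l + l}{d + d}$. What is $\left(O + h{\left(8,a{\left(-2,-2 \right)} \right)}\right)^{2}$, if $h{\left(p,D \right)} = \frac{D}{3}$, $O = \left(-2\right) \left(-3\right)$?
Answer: $\frac{361}{9} \approx 40.111$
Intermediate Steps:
$a{\left(d,l \right)} = \frac{l}{d}$ ($a{\left(d,l \right)} = \frac{2 l}{2 d} = 2 l \frac{1}{2 d} = \frac{l}{d}$)
$O = 6$
$h{\left(p,D \right)} = \frac{D}{3}$ ($h{\left(p,D \right)} = D \frac{1}{3} = \frac{D}{3}$)
$\left(O + h{\left(8,a{\left(-2,-2 \right)} \right)}\right)^{2} = \left(6 + \frac{\left(-2\right) \frac{1}{-2}}{3}\right)^{2} = \left(6 + \frac{\left(-2\right) \left(- \frac{1}{2}\right)}{3}\right)^{2} = \left(6 + \frac{1}{3} \cdot 1\right)^{2} = \left(6 + \frac{1}{3}\right)^{2} = \left(\frac{19}{3}\right)^{2} = \frac{361}{9}$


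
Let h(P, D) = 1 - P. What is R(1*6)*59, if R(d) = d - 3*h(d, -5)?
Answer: 1239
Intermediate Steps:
R(d) = -3 + 4*d (R(d) = d - 3*(1 - d) = d + (-3 + 3*d) = -3 + 4*d)
R(1*6)*59 = (-3 + 4*(1*6))*59 = (-3 + 4*6)*59 = (-3 + 24)*59 = 21*59 = 1239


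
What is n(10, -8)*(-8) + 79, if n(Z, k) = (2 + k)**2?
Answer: -209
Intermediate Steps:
n(10, -8)*(-8) + 79 = (2 - 8)**2*(-8) + 79 = (-6)**2*(-8) + 79 = 36*(-8) + 79 = -288 + 79 = -209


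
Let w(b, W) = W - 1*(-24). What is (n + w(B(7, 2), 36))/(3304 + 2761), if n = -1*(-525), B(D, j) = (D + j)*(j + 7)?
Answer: 117/1213 ≈ 0.096455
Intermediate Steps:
B(D, j) = (7 + j)*(D + j) (B(D, j) = (D + j)*(7 + j) = (7 + j)*(D + j))
w(b, W) = 24 + W (w(b, W) = W + 24 = 24 + W)
n = 525
(n + w(B(7, 2), 36))/(3304 + 2761) = (525 + (24 + 36))/(3304 + 2761) = (525 + 60)/6065 = 585*(1/6065) = 117/1213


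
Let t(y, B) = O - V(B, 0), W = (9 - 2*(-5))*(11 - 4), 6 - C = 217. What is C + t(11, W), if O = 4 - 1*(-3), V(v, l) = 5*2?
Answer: -214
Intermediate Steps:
V(v, l) = 10
O = 7 (O = 4 + 3 = 7)
C = -211 (C = 6 - 1*217 = 6 - 217 = -211)
W = 133 (W = (9 + 10)*7 = 19*7 = 133)
t(y, B) = -3 (t(y, B) = 7 - 1*10 = 7 - 10 = -3)
C + t(11, W) = -211 - 3 = -214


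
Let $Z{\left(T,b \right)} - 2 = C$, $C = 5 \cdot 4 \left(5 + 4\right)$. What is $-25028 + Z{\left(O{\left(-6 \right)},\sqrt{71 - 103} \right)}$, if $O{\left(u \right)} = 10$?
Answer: $-24846$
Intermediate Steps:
$C = 180$ ($C = 20 \cdot 9 = 180$)
$Z{\left(T,b \right)} = 182$ ($Z{\left(T,b \right)} = 2 + 180 = 182$)
$-25028 + Z{\left(O{\left(-6 \right)},\sqrt{71 - 103} \right)} = -25028 + 182 = -24846$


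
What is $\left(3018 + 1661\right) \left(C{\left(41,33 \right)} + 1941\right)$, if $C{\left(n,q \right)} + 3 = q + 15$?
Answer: $9292494$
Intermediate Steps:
$C{\left(n,q \right)} = 12 + q$ ($C{\left(n,q \right)} = -3 + \left(q + 15\right) = -3 + \left(15 + q\right) = 12 + q$)
$\left(3018 + 1661\right) \left(C{\left(41,33 \right)} + 1941\right) = \left(3018 + 1661\right) \left(\left(12 + 33\right) + 1941\right) = 4679 \left(45 + 1941\right) = 4679 \cdot 1986 = 9292494$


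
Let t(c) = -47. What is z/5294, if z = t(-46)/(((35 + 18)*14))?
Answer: -47/3928148 ≈ -1.1965e-5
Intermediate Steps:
z = -47/742 (z = -47*1/(14*(35 + 18)) = -47/(53*14) = -47/742 ≈ -0.063342)
z/5294 = -47/742/5294 = -47/742*1/5294 = -47/3928148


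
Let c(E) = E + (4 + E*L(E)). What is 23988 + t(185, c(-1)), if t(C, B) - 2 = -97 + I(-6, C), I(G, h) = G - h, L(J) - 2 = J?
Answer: 23702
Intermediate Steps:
L(J) = 2 + J
c(E) = 4 + E + E*(2 + E) (c(E) = E + (4 + E*(2 + E)) = 4 + E + E*(2 + E))
t(C, B) = -101 - C (t(C, B) = 2 + (-97 + (-6 - C)) = 2 + (-103 - C) = -101 - C)
23988 + t(185, c(-1)) = 23988 + (-101 - 1*185) = 23988 + (-101 - 185) = 23988 - 286 = 23702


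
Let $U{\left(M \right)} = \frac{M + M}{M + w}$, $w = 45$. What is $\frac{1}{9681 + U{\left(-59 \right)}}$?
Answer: $\frac{7}{67826} \approx 0.00010321$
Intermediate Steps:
$U{\left(M \right)} = \frac{2 M}{45 + M}$ ($U{\left(M \right)} = \frac{M + M}{M + 45} = \frac{2 M}{45 + M}$)
$\frac{1}{9681 + U{\left(-59 \right)}} = \frac{1}{9681 + 2 \left(-59\right) \frac{1}{45 - 59}} = \frac{1}{9681 + 2 \left(-59\right) \frac{1}{-14}} = \frac{1}{9681 + 2 \left(-59\right) \left(- \frac{1}{14}\right)} = \frac{1}{9681 + \frac{59}{7}} = \frac{1}{\frac{67826}{7}} = \frac{7}{67826}$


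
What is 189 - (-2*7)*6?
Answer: 273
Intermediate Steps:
189 - (-2*7)*6 = 189 - (-14)*6 = 189 - 1*(-84) = 189 + 84 = 273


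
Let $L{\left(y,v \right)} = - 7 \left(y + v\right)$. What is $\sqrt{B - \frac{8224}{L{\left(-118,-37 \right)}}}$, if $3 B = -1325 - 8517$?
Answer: $\frac{i \sqrt{34839052710}}{3255} \approx 57.343 i$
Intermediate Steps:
$L{\left(y,v \right)} = - 7 v - 7 y$ ($L{\left(y,v \right)} = - 7 \left(v + y\right) = - 7 v - 7 y$)
$B = - \frac{9842}{3}$ ($B = \frac{-1325 - 8517}{3} = \frac{1}{3} \left(-9842\right) = - \frac{9842}{3} \approx -3280.7$)
$\sqrt{B - \frac{8224}{L{\left(-118,-37 \right)}}} = \sqrt{- \frac{9842}{3} - \frac{8224}{\left(-7\right) \left(-37\right) - -826}} = \sqrt{- \frac{9842}{3} - \frac{8224}{259 + 826}} = \sqrt{- \frac{9842}{3} - \frac{8224}{1085}} = \sqrt{- \frac{10703242}{3255}} = \frac{i \sqrt{34839052710}}{3255}$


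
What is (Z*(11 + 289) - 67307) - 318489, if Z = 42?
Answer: -373196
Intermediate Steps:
(Z*(11 + 289) - 67307) - 318489 = (42*(11 + 289) - 67307) - 318489 = (42*300 - 67307) - 318489 = (12600 - 67307) - 318489 = -54707 - 318489 = -373196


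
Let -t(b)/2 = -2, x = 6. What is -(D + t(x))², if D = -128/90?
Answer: -13456/2025 ≈ -6.6449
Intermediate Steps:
t(b) = 4 (t(b) = -2*(-2) = 4)
D = -64/45 (D = -128*1/90 = -64/45 ≈ -1.4222)
-(D + t(x))² = -(-64/45 + 4)² = -(116/45)² = -1*13456/2025 = -13456/2025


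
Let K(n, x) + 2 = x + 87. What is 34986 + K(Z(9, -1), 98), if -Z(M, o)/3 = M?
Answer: 35169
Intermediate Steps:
Z(M, o) = -3*M
K(n, x) = 85 + x (K(n, x) = -2 + (x + 87) = -2 + (87 + x) = 85 + x)
34986 + K(Z(9, -1), 98) = 34986 + (85 + 98) = 34986 + 183 = 35169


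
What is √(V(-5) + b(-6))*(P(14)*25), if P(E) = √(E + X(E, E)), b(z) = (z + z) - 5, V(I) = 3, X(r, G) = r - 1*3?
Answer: 125*I*√14 ≈ 467.71*I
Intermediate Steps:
X(r, G) = -3 + r (X(r, G) = r - 3 = -3 + r)
b(z) = -5 + 2*z (b(z) = 2*z - 5 = -5 + 2*z)
P(E) = √(-3 + 2*E) (P(E) = √(E + (-3 + E)) = √(-3 + 2*E))
√(V(-5) + b(-6))*(P(14)*25) = √(3 + (-5 + 2*(-6)))*(√(-3 + 2*14)*25) = √(3 + (-5 - 12))*(√(-3 + 28)*25) = √(3 - 17)*(√25*25) = √(-14)*(5*25) = (I*√14)*125 = 125*I*√14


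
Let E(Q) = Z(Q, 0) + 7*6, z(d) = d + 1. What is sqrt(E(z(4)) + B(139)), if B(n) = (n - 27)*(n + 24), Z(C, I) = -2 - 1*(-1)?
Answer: 3*sqrt(2033) ≈ 135.27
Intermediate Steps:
Z(C, I) = -1 (Z(C, I) = -2 + 1 = -1)
z(d) = 1 + d
E(Q) = 41 (E(Q) = -1 + 7*6 = -1 + 42 = 41)
B(n) = (-27 + n)*(24 + n)
sqrt(E(z(4)) + B(139)) = sqrt(41 + (-648 + 139**2 - 3*139)) = sqrt(41 + (-648 + 19321 - 417)) = sqrt(41 + 18256) = sqrt(18297) = 3*sqrt(2033)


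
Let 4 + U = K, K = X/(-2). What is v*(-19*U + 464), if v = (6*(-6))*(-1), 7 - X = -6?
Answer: 23886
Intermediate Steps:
X = 13 (X = 7 - 1*(-6) = 7 + 6 = 13)
K = -13/2 (K = 13/(-2) = 13*(-1/2) = -13/2 ≈ -6.5000)
U = -21/2 (U = -4 - 13/2 = -21/2 ≈ -10.500)
v = 36 (v = -36*(-1) = 36)
v*(-19*U + 464) = 36*(-19*(-21/2) + 464) = 36*(399/2 + 464) = 36*(1327/2) = 23886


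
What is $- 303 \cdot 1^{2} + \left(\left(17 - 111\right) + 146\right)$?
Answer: $-251$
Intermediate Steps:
$- 303 \cdot 1^{2} + \left(\left(17 - 111\right) + 146\right) = \left(-303\right) 1 + \left(-94 + 146\right) = -303 + 52 = -251$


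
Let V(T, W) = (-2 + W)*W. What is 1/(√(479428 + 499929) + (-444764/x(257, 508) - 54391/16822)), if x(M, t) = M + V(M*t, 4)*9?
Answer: -41506705731513386/26248010982655682301 - 30630003975844*√979357/26248010982655682301 ≈ -0.0027362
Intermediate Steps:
V(T, W) = W*(-2 + W)
x(M, t) = 72 + M (x(M, t) = M + (4*(-2 + 4))*9 = M + (4*2)*9 = M + 8*9 = M + 72 = 72 + M)
1/(√(479428 + 499929) + (-444764/x(257, 508) - 54391/16822)) = 1/(√(479428 + 499929) + (-444764/(72 + 257) - 54391/16822)) = 1/(√979357 + (-444764/329 - 54391*1/16822)) = 1/(√979357 + (-444764*1/329 - 54391/16822)) = 1/(√979357 + (-444764/329 - 54391/16822)) = 1/(√979357 - 7499714647/5534438) = 1/(-7499714647/5534438 + √979357)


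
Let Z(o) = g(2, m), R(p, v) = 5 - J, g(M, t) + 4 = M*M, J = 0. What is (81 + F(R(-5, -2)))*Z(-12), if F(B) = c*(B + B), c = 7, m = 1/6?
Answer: 0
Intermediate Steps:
m = ⅙ (m = 1*(⅙) = ⅙ ≈ 0.16667)
g(M, t) = -4 + M² (g(M, t) = -4 + M*M = -4 + M²)
R(p, v) = 5 (R(p, v) = 5 - 1*0 = 5 + 0 = 5)
Z(o) = 0 (Z(o) = -4 + 2² = -4 + 4 = 0)
F(B) = 14*B (F(B) = 7*(B + B) = 7*(2*B) = 14*B)
(81 + F(R(-5, -2)))*Z(-12) = (81 + 14*5)*0 = (81 + 70)*0 = 151*0 = 0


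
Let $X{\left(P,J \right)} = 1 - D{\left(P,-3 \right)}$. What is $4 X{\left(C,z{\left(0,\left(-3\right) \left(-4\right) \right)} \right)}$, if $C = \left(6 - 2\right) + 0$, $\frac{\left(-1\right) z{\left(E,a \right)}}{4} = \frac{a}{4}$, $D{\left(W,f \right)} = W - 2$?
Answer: $-4$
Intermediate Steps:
$D{\left(W,f \right)} = -2 + W$ ($D{\left(W,f \right)} = W - 2 = -2 + W$)
$z{\left(E,a \right)} = - a$ ($z{\left(E,a \right)} = - 4 \frac{a}{4} = - a$)
$C = 4$ ($C = 4 + 0 = 4$)
$X{\left(P,J \right)} = 3 - P$ ($X{\left(P,J \right)} = 1 - \left(-2 + P\right) = 3 - P$)
$4 X{\left(C,z{\left(0,\left(-3\right) \left(-4\right) \right)} \right)} = 4 \left(3 - 4\right) = 4 \left(-1\right) = -4$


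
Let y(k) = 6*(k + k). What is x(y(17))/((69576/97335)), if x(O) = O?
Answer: 1654695/5798 ≈ 285.39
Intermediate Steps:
y(k) = 12*k (y(k) = 6*(2*k) = 12*k)
x(y(17))/((69576/97335)) = (12*17)/((69576/97335)) = 204/((69576*(1/97335))) = 204/(23192/32445) = 204*(32445/23192) = 1654695/5798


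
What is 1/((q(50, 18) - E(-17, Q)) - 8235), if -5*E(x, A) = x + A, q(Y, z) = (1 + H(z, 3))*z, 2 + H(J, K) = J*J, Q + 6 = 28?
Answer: -1/2420 ≈ -0.00041322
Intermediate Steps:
Q = 22 (Q = -6 + 28 = 22)
H(J, K) = -2 + J² (H(J, K) = -2 + J*J = -2 + J²)
q(Y, z) = z*(-1 + z²) (q(Y, z) = (1 + (-2 + z²))*z = (-1 + z²)*z = z*(-1 + z²))
E(x, A) = -A/5 - x/5 (E(x, A) = -(x + A)/5 = -(A + x)/5 = -A/5 - x/5)
1/((q(50, 18) - E(-17, Q)) - 8235) = 1/(((18³ - 1*18) - (-⅕*22 - ⅕*(-17))) - 8235) = 1/(((5832 - 18) - (-22/5 + 17/5)) - 8235) = 1/((5814 - 1*(-1)) - 8235) = 1/((5814 + 1) - 8235) = 1/(5815 - 8235) = 1/(-2420) = -1/2420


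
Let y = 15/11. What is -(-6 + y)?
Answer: 51/11 ≈ 4.6364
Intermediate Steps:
y = 15/11 (y = 15*(1/11) = 15/11 ≈ 1.3636)
-(-6 + y) = -(-6 + 15/11) = -1*(-51/11) = 51/11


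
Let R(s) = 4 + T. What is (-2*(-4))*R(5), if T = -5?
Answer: -8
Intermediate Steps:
R(s) = -1 (R(s) = 4 - 5 = -1)
(-2*(-4))*R(5) = -2*(-4)*(-1) = 8*(-1) = -8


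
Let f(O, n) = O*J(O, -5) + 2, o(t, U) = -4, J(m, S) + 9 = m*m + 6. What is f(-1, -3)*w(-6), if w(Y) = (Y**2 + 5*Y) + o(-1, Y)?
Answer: 8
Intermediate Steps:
J(m, S) = -3 + m**2 (J(m, S) = -9 + (m*m + 6) = -9 + (m**2 + 6) = -9 + (6 + m**2) = -3 + m**2)
w(Y) = -4 + Y**2 + 5*Y (w(Y) = (Y**2 + 5*Y) - 4 = -4 + Y**2 + 5*Y)
f(O, n) = 2 + O*(-3 + O**2) (f(O, n) = O*(-3 + O**2) + 2 = 2 + O*(-3 + O**2))
f(-1, -3)*w(-6) = (2 - (-3 + (-1)**2))*(-4 + (-6)**2 + 5*(-6)) = (2 - (-3 + 1))*(-4 + 36 - 30) = (2 - 1*(-2))*2 = (2 + 2)*2 = 4*2 = 8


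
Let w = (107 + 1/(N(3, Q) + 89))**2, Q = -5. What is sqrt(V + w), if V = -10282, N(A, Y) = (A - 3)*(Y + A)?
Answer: 3*sqrt(1029206)/89 ≈ 34.197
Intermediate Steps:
N(A, Y) = (-3 + A)*(A + Y)
w = 90706576/7921 (w = (107 + 1/((3**2 - 3*3 - 3*(-5) + 3*(-5)) + 89))**2 = (107 + 1/((9 - 9 + 15 - 15) + 89))**2 = (107 + 1/(0 + 89))**2 = (107 + 1/89)**2 = (9524/89)**2 = 90706576/7921 ≈ 11451.)
sqrt(V + w) = sqrt(-10282 + 90706576/7921) = sqrt(9262854/7921) = 3*sqrt(1029206)/89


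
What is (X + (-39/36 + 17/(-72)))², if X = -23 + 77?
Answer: 14386849/5184 ≈ 2775.2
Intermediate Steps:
X = 54
(X + (-39/36 + 17/(-72)))² = (54 + (-39/36 + 17/(-72)))² = (54 + (-39*1/36 + 17*(-1/72)))² = (54 + (-13/12 - 17/72))² = (54 - 95/72)² = (3793/72)² = 14386849/5184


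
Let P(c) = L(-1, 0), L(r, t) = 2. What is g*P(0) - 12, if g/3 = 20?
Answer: 108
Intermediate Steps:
g = 60 (g = 3*20 = 60)
P(c) = 2
g*P(0) - 12 = 60*2 - 12 = 120 - 12 = 108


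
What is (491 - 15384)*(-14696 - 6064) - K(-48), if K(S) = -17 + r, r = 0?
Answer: 309178697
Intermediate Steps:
K(S) = -17 (K(S) = -17 + 0 = -17)
(491 - 15384)*(-14696 - 6064) - K(-48) = (491 - 15384)*(-14696 - 6064) - 1*(-17) = -14893*(-20760) + 17 = 309178680 + 17 = 309178697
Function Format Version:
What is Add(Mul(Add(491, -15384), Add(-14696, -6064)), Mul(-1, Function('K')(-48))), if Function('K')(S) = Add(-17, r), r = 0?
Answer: 309178697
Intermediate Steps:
Function('K')(S) = -17 (Function('K')(S) = Add(-17, 0) = -17)
Add(Mul(Add(491, -15384), Add(-14696, -6064)), Mul(-1, Function('K')(-48))) = Add(Mul(Add(491, -15384), Add(-14696, -6064)), Mul(-1, -17)) = Add(Mul(-14893, -20760), 17) = Add(309178680, 17) = 309178697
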